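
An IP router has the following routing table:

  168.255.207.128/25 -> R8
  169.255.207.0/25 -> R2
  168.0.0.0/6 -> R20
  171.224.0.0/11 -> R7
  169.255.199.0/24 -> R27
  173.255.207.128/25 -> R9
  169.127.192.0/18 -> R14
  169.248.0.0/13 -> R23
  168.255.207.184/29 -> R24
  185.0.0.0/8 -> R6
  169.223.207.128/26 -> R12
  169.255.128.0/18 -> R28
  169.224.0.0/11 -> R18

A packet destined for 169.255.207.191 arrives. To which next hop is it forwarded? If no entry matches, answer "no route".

Routes whose prefix contains 169.255.207.191:
  168.0.0.0/6 (168.0.0.0 - 171.255.255.255) -> R20
  169.224.0.0/11 (169.224.0.0 - 169.255.255.255) -> R18
  169.248.0.0/13 (169.248.0.0 - 169.255.255.255) -> R23
More-specific entries that do NOT match:
  168.255.207.184/29 (168.255.207.184 - 168.255.207.191) does not contain 169.255.207.191
  169.223.207.128/26 (169.223.207.128 - 169.223.207.191) does not contain 169.255.207.191
  168.255.207.128/25 (168.255.207.128 - 168.255.207.255) does not contain 169.255.207.191
  169.255.207.0/25 (169.255.207.0 - 169.255.207.127) does not contain 169.255.207.191
  173.255.207.128/25 (173.255.207.128 - 173.255.207.255) does not contain 169.255.207.191
  169.255.199.0/24 (169.255.199.0 - 169.255.199.255) does not contain 169.255.207.191
  169.127.192.0/18 (169.127.192.0 - 169.127.255.255) does not contain 169.255.207.191
  169.255.128.0/18 (169.255.128.0 - 169.255.191.255) does not contain 169.255.207.191
Longest matching prefix is /13 -> next hop R23.

R23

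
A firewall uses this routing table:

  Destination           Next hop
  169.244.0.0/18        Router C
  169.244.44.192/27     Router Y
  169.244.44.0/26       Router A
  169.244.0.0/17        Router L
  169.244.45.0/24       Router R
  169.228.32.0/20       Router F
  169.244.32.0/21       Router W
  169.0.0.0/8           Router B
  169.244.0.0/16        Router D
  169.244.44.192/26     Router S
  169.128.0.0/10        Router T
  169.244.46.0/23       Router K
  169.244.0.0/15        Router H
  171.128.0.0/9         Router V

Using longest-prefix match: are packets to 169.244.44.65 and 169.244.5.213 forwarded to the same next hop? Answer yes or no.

yes

169.244.44.65: longest match 169.244.0.0/18 -> Router C
169.244.5.213: longest match 169.244.0.0/18 -> Router C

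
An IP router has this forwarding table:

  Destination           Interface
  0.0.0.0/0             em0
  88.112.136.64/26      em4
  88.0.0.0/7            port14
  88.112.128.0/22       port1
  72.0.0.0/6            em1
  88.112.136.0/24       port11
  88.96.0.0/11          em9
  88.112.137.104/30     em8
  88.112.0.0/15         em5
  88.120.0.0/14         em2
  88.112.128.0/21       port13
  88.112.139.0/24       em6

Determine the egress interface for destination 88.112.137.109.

Routes whose prefix contains 88.112.137.109:
  0.0.0.0/0 (default, matches everything) -> em0
  88.0.0.0/7 (88.0.0.0 - 89.255.255.255) -> port14
  88.96.0.0/11 (88.96.0.0 - 88.127.255.255) -> em9
  88.112.0.0/15 (88.112.0.0 - 88.113.255.255) -> em5
More-specific entries that do NOT match:
  88.112.137.104/30 (88.112.137.104 - 88.112.137.107) does not contain 88.112.137.109
  88.112.136.64/26 (88.112.136.64 - 88.112.136.127) does not contain 88.112.137.109
  88.112.136.0/24 (88.112.136.0 - 88.112.136.255) does not contain 88.112.137.109
  88.112.139.0/24 (88.112.139.0 - 88.112.139.255) does not contain 88.112.137.109
  88.112.128.0/22 (88.112.128.0 - 88.112.131.255) does not contain 88.112.137.109
  88.112.128.0/21 (88.112.128.0 - 88.112.135.255) does not contain 88.112.137.109
Longest matching prefix is /15 -> interface em5.

em5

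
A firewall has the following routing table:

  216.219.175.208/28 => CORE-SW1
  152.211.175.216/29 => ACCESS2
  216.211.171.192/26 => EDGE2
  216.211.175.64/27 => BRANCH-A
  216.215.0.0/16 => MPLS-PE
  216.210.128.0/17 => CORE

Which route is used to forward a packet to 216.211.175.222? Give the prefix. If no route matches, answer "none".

216.211.175.222 is outside every listed prefix and there is no default route.

none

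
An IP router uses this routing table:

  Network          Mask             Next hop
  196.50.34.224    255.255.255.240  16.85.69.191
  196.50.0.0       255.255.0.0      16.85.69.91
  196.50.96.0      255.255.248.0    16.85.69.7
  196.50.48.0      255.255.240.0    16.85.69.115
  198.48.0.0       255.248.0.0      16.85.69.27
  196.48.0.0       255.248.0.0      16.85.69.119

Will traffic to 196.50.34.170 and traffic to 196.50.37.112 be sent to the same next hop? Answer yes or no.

yes

196.50.34.170: longest match 196.50.0.0/16 -> 16.85.69.91
196.50.37.112: longest match 196.50.0.0/16 -> 16.85.69.91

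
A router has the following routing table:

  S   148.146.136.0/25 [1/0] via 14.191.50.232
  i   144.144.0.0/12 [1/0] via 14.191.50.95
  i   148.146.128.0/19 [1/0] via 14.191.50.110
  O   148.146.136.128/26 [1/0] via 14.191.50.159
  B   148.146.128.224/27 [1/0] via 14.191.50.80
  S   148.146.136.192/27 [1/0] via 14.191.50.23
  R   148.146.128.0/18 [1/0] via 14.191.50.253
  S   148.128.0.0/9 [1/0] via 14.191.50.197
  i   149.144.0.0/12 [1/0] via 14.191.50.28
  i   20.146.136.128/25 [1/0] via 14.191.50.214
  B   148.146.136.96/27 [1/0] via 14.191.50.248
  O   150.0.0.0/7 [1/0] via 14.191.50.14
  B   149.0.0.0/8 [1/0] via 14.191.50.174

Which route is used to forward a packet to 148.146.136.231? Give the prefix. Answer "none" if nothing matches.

Entries matching 148.146.136.231:
  148.128.0.0/9 (148.128.0.0 - 148.255.255.255)
  148.146.128.0/18 (148.146.128.0 - 148.146.191.255)
  148.146.128.0/19 (148.146.128.0 - 148.146.159.255)
Most specific is 148.146.128.0/19.

148.146.128.0/19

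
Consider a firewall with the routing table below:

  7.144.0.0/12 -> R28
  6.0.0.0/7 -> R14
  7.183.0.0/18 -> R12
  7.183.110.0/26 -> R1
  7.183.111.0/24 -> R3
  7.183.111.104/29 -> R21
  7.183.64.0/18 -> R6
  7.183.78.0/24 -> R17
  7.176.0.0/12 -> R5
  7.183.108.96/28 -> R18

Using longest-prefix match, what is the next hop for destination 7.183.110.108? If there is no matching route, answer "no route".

Routes whose prefix contains 7.183.110.108:
  6.0.0.0/7 (6.0.0.0 - 7.255.255.255) -> R14
  7.176.0.0/12 (7.176.0.0 - 7.191.255.255) -> R5
  7.183.64.0/18 (7.183.64.0 - 7.183.127.255) -> R6
More-specific entries that do NOT match:
  7.183.111.104/29 (7.183.111.104 - 7.183.111.111) does not contain 7.183.110.108
  7.183.108.96/28 (7.183.108.96 - 7.183.108.111) does not contain 7.183.110.108
  7.183.110.0/26 (7.183.110.0 - 7.183.110.63) does not contain 7.183.110.108
  7.183.111.0/24 (7.183.111.0 - 7.183.111.255) does not contain 7.183.110.108
  7.183.78.0/24 (7.183.78.0 - 7.183.78.255) does not contain 7.183.110.108
Longest matching prefix is /18 -> next hop R6.

R6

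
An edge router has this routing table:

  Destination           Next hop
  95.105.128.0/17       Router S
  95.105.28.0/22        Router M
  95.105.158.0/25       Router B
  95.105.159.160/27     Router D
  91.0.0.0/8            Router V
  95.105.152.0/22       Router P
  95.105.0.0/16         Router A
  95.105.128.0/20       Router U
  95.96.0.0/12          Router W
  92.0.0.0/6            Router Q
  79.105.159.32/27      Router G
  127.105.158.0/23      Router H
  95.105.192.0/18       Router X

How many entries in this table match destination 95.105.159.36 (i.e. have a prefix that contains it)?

Prefixes containing 95.105.159.36:
  92.0.0.0/6 (92.0.0.0 - 95.255.255.255)
  95.96.0.0/12 (95.96.0.0 - 95.111.255.255)
  95.105.0.0/16 (95.105.0.0 - 95.105.255.255)
  95.105.128.0/17 (95.105.128.0 - 95.105.255.255)
Total matching entries: 4.

4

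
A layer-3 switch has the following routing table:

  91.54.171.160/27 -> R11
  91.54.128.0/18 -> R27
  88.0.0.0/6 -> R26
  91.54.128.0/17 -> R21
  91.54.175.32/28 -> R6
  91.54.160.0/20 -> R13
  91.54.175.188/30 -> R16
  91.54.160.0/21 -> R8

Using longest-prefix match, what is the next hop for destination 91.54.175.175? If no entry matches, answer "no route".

Routes whose prefix contains 91.54.175.175:
  88.0.0.0/6 (88.0.0.0 - 91.255.255.255) -> R26
  91.54.128.0/17 (91.54.128.0 - 91.54.255.255) -> R21
  91.54.128.0/18 (91.54.128.0 - 91.54.191.255) -> R27
  91.54.160.0/20 (91.54.160.0 - 91.54.175.255) -> R13
More-specific entries that do NOT match:
  91.54.175.188/30 (91.54.175.188 - 91.54.175.191) does not contain 91.54.175.175
  91.54.175.32/28 (91.54.175.32 - 91.54.175.47) does not contain 91.54.175.175
  91.54.171.160/27 (91.54.171.160 - 91.54.171.191) does not contain 91.54.175.175
  91.54.160.0/21 (91.54.160.0 - 91.54.167.255) does not contain 91.54.175.175
Longest matching prefix is /20 -> next hop R13.

R13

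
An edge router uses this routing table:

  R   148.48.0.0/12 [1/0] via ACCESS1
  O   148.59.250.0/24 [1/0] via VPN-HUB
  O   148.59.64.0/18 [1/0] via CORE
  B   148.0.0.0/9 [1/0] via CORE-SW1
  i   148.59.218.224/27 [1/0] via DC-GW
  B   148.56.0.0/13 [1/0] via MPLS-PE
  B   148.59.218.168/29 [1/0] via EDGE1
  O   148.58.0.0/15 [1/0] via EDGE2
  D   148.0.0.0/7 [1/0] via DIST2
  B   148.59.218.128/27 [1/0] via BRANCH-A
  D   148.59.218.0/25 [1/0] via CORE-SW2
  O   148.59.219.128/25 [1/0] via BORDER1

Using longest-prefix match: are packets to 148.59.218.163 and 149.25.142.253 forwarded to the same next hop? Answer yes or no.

148.59.218.163: longest match 148.58.0.0/15 -> EDGE2
149.25.142.253: longest match 148.0.0.0/7 -> DIST2

no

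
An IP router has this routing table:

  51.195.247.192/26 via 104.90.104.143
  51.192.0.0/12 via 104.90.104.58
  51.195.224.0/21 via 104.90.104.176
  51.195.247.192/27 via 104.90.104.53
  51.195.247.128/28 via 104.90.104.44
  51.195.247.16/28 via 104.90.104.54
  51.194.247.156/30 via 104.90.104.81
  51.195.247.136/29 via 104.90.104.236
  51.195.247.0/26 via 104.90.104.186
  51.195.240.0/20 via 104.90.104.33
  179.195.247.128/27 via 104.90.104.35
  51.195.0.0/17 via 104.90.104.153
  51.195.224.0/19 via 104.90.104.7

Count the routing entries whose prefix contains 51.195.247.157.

3

Prefixes containing 51.195.247.157:
  51.192.0.0/12 (51.192.0.0 - 51.207.255.255)
  51.195.224.0/19 (51.195.224.0 - 51.195.255.255)
  51.195.240.0/20 (51.195.240.0 - 51.195.255.255)
Total matching entries: 3.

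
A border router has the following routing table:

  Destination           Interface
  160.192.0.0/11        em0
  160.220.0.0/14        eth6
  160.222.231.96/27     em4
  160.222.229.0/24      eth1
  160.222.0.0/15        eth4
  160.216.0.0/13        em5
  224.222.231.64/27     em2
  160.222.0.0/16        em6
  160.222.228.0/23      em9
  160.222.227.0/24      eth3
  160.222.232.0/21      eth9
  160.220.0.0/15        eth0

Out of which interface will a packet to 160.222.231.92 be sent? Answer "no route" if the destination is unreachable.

em6

Routes whose prefix contains 160.222.231.92:
  160.192.0.0/11 (160.192.0.0 - 160.223.255.255) -> em0
  160.216.0.0/13 (160.216.0.0 - 160.223.255.255) -> em5
  160.220.0.0/14 (160.220.0.0 - 160.223.255.255) -> eth6
  160.222.0.0/15 (160.222.0.0 - 160.223.255.255) -> eth4
  160.222.0.0/16 (160.222.0.0 - 160.222.255.255) -> em6
More-specific entries that do NOT match:
  160.222.231.96/27 (160.222.231.96 - 160.222.231.127) does not contain 160.222.231.92
  224.222.231.64/27 (224.222.231.64 - 224.222.231.95) does not contain 160.222.231.92
  160.222.229.0/24 (160.222.229.0 - 160.222.229.255) does not contain 160.222.231.92
  160.222.227.0/24 (160.222.227.0 - 160.222.227.255) does not contain 160.222.231.92
  160.222.228.0/23 (160.222.228.0 - 160.222.229.255) does not contain 160.222.231.92
  160.222.232.0/21 (160.222.232.0 - 160.222.239.255) does not contain 160.222.231.92
Longest matching prefix is /16 -> interface em6.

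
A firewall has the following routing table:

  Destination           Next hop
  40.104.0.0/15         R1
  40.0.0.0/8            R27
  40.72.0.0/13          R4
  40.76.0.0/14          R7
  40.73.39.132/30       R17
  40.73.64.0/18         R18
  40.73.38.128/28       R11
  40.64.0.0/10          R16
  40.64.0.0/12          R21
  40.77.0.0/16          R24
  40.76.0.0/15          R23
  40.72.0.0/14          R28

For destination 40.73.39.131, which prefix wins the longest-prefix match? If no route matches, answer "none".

Entries matching 40.73.39.131:
  40.0.0.0/8 (40.0.0.0 - 40.255.255.255)
  40.64.0.0/10 (40.64.0.0 - 40.127.255.255)
  40.64.0.0/12 (40.64.0.0 - 40.79.255.255)
  40.72.0.0/13 (40.72.0.0 - 40.79.255.255)
  40.72.0.0/14 (40.72.0.0 - 40.75.255.255)
Most specific is 40.72.0.0/14.

40.72.0.0/14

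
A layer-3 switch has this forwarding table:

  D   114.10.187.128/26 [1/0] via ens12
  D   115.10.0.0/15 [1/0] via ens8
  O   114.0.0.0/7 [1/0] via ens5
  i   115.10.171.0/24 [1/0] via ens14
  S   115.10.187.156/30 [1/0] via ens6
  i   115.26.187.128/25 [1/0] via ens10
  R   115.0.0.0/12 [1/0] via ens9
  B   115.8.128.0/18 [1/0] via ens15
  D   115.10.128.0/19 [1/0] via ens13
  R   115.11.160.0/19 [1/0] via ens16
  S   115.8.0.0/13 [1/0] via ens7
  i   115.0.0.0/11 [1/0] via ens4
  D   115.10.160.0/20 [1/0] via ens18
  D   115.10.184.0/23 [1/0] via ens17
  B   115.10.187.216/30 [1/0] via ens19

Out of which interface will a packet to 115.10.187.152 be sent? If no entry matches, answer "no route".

Routes whose prefix contains 115.10.187.152:
  114.0.0.0/7 (114.0.0.0 - 115.255.255.255) -> ens5
  115.0.0.0/11 (115.0.0.0 - 115.31.255.255) -> ens4
  115.0.0.0/12 (115.0.0.0 - 115.15.255.255) -> ens9
  115.8.0.0/13 (115.8.0.0 - 115.15.255.255) -> ens7
  115.10.0.0/15 (115.10.0.0 - 115.11.255.255) -> ens8
More-specific entries that do NOT match:
  115.10.187.156/30 (115.10.187.156 - 115.10.187.159) does not contain 115.10.187.152
  115.10.187.216/30 (115.10.187.216 - 115.10.187.219) does not contain 115.10.187.152
  114.10.187.128/26 (114.10.187.128 - 114.10.187.191) does not contain 115.10.187.152
  115.26.187.128/25 (115.26.187.128 - 115.26.187.255) does not contain 115.10.187.152
  115.10.171.0/24 (115.10.171.0 - 115.10.171.255) does not contain 115.10.187.152
  115.10.184.0/23 (115.10.184.0 - 115.10.185.255) does not contain 115.10.187.152
  115.10.160.0/20 (115.10.160.0 - 115.10.175.255) does not contain 115.10.187.152
  115.10.128.0/19 (115.10.128.0 - 115.10.159.255) does not contain 115.10.187.152
  115.11.160.0/19 (115.11.160.0 - 115.11.191.255) does not contain 115.10.187.152
  115.8.128.0/18 (115.8.128.0 - 115.8.191.255) does not contain 115.10.187.152
Longest matching prefix is /15 -> interface ens8.

ens8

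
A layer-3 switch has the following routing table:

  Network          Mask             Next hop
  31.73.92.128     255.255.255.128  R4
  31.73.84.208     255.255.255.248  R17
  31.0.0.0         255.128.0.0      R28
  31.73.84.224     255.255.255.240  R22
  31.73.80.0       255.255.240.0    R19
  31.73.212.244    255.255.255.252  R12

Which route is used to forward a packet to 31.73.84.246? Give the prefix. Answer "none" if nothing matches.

Entries matching 31.73.84.246:
  31.0.0.0/9 (31.0.0.0 - 31.127.255.255)
  31.73.80.0/20 (31.73.80.0 - 31.73.95.255)
Most specific is 31.73.80.0/20.

31.73.80.0/20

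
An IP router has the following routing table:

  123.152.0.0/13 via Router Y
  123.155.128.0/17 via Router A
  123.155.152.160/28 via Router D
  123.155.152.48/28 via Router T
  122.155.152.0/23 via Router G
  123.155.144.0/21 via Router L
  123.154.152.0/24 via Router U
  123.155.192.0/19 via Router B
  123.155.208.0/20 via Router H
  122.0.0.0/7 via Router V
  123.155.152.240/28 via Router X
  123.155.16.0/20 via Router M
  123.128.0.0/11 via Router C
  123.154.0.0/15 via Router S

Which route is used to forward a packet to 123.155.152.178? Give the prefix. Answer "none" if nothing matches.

123.155.128.0/17

Entries matching 123.155.152.178:
  122.0.0.0/7 (122.0.0.0 - 123.255.255.255)
  123.128.0.0/11 (123.128.0.0 - 123.159.255.255)
  123.152.0.0/13 (123.152.0.0 - 123.159.255.255)
  123.154.0.0/15 (123.154.0.0 - 123.155.255.255)
  123.155.128.0/17 (123.155.128.0 - 123.155.255.255)
Most specific is 123.155.128.0/17.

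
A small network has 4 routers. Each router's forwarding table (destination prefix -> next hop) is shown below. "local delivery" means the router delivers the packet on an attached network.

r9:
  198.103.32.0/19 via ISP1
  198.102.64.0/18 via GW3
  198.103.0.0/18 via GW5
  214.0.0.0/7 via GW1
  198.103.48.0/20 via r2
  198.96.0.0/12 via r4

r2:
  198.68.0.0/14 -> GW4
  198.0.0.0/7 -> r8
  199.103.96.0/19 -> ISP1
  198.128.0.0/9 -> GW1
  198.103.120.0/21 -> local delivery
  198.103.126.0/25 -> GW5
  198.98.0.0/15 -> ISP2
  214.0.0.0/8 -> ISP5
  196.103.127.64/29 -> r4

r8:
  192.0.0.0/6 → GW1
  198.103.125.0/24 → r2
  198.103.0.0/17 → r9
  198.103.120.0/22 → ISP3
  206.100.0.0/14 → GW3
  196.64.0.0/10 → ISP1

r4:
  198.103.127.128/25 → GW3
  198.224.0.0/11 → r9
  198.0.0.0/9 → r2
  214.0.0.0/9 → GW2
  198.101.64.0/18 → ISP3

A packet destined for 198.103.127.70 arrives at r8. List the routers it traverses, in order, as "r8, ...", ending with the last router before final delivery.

At r8: longest match for 198.103.127.70 is 198.103.0.0/17 -> r9
At r9: longest match for 198.103.127.70 is 198.96.0.0/12 -> r4
At r4: longest match for 198.103.127.70 is 198.0.0.0/9 -> r2
At r2: longest match for 198.103.127.70 is 198.103.120.0/21 -> local delivery

r8, r9, r4, r2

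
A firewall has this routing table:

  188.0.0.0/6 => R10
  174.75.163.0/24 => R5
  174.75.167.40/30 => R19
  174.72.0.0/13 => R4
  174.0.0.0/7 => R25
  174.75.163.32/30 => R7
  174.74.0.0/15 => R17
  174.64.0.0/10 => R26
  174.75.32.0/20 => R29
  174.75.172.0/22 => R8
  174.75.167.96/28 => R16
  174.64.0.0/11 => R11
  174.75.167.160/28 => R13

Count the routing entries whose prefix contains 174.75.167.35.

5

Prefixes containing 174.75.167.35:
  174.0.0.0/7 (174.0.0.0 - 175.255.255.255)
  174.64.0.0/10 (174.64.0.0 - 174.127.255.255)
  174.64.0.0/11 (174.64.0.0 - 174.95.255.255)
  174.72.0.0/13 (174.72.0.0 - 174.79.255.255)
  174.74.0.0/15 (174.74.0.0 - 174.75.255.255)
Total matching entries: 5.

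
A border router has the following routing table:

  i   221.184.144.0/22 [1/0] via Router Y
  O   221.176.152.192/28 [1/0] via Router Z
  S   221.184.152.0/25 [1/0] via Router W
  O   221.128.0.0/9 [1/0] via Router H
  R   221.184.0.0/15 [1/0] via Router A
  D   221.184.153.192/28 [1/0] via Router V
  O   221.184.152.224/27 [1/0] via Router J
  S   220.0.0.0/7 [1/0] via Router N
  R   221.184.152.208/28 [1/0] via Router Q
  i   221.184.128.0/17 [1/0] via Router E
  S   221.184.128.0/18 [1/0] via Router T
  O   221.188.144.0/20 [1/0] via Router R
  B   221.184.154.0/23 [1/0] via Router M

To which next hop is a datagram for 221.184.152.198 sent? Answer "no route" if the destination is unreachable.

Router T

Routes whose prefix contains 221.184.152.198:
  220.0.0.0/7 (220.0.0.0 - 221.255.255.255) -> Router N
  221.128.0.0/9 (221.128.0.0 - 221.255.255.255) -> Router H
  221.184.0.0/15 (221.184.0.0 - 221.185.255.255) -> Router A
  221.184.128.0/17 (221.184.128.0 - 221.184.255.255) -> Router E
  221.184.128.0/18 (221.184.128.0 - 221.184.191.255) -> Router T
More-specific entries that do NOT match:
  221.176.152.192/28 (221.176.152.192 - 221.176.152.207) does not contain 221.184.152.198
  221.184.153.192/28 (221.184.153.192 - 221.184.153.207) does not contain 221.184.152.198
  221.184.152.208/28 (221.184.152.208 - 221.184.152.223) does not contain 221.184.152.198
  221.184.152.224/27 (221.184.152.224 - 221.184.152.255) does not contain 221.184.152.198
  221.184.152.0/25 (221.184.152.0 - 221.184.152.127) does not contain 221.184.152.198
  221.184.154.0/23 (221.184.154.0 - 221.184.155.255) does not contain 221.184.152.198
  221.184.144.0/22 (221.184.144.0 - 221.184.147.255) does not contain 221.184.152.198
  221.188.144.0/20 (221.188.144.0 - 221.188.159.255) does not contain 221.184.152.198
Longest matching prefix is /18 -> next hop Router T.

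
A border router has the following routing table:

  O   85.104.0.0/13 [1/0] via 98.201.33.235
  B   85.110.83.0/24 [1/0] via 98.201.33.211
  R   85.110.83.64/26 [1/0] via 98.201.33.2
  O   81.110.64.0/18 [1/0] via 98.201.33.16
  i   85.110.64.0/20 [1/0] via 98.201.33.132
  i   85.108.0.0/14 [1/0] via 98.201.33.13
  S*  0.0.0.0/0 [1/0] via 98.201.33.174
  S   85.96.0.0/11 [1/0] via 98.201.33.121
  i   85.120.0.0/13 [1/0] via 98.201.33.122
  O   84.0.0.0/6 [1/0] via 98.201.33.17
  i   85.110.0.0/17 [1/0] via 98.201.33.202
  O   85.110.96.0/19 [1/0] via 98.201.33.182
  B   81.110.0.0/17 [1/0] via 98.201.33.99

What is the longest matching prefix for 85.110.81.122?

85.110.0.0/17

Entries matching 85.110.81.122:
  0.0.0.0/0 (default, matches everything)
  84.0.0.0/6 (84.0.0.0 - 87.255.255.255)
  85.96.0.0/11 (85.96.0.0 - 85.127.255.255)
  85.104.0.0/13 (85.104.0.0 - 85.111.255.255)
  85.108.0.0/14 (85.108.0.0 - 85.111.255.255)
  85.110.0.0/17 (85.110.0.0 - 85.110.127.255)
Most specific is 85.110.0.0/17.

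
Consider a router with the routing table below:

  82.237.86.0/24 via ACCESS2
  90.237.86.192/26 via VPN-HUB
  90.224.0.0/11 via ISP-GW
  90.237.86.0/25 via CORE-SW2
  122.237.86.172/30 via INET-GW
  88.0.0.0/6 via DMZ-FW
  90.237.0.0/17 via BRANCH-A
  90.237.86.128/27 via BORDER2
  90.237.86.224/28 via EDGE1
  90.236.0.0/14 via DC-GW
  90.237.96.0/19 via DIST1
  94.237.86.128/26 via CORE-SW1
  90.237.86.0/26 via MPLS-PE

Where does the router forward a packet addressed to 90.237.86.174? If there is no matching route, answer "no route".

BRANCH-A

Routes whose prefix contains 90.237.86.174:
  88.0.0.0/6 (88.0.0.0 - 91.255.255.255) -> DMZ-FW
  90.224.0.0/11 (90.224.0.0 - 90.255.255.255) -> ISP-GW
  90.236.0.0/14 (90.236.0.0 - 90.239.255.255) -> DC-GW
  90.237.0.0/17 (90.237.0.0 - 90.237.127.255) -> BRANCH-A
More-specific entries that do NOT match:
  122.237.86.172/30 (122.237.86.172 - 122.237.86.175) does not contain 90.237.86.174
  90.237.86.224/28 (90.237.86.224 - 90.237.86.239) does not contain 90.237.86.174
  90.237.86.128/27 (90.237.86.128 - 90.237.86.159) does not contain 90.237.86.174
  90.237.86.192/26 (90.237.86.192 - 90.237.86.255) does not contain 90.237.86.174
  94.237.86.128/26 (94.237.86.128 - 94.237.86.191) does not contain 90.237.86.174
  90.237.86.0/26 (90.237.86.0 - 90.237.86.63) does not contain 90.237.86.174
  90.237.86.0/25 (90.237.86.0 - 90.237.86.127) does not contain 90.237.86.174
  82.237.86.0/24 (82.237.86.0 - 82.237.86.255) does not contain 90.237.86.174
  90.237.96.0/19 (90.237.96.0 - 90.237.127.255) does not contain 90.237.86.174
Longest matching prefix is /17 -> next hop BRANCH-A.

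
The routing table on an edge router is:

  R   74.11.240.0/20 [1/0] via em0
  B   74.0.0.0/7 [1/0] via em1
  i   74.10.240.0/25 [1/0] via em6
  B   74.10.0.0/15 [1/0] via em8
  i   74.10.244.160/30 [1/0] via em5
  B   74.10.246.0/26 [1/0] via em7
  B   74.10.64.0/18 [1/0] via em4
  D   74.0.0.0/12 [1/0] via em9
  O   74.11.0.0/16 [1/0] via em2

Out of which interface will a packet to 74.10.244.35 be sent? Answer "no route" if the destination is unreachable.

Routes whose prefix contains 74.10.244.35:
  74.0.0.0/7 (74.0.0.0 - 75.255.255.255) -> em1
  74.0.0.0/12 (74.0.0.0 - 74.15.255.255) -> em9
  74.10.0.0/15 (74.10.0.0 - 74.11.255.255) -> em8
More-specific entries that do NOT match:
  74.10.244.160/30 (74.10.244.160 - 74.10.244.163) does not contain 74.10.244.35
  74.10.246.0/26 (74.10.246.0 - 74.10.246.63) does not contain 74.10.244.35
  74.10.240.0/25 (74.10.240.0 - 74.10.240.127) does not contain 74.10.244.35
  74.11.240.0/20 (74.11.240.0 - 74.11.255.255) does not contain 74.10.244.35
  74.10.64.0/18 (74.10.64.0 - 74.10.127.255) does not contain 74.10.244.35
  74.11.0.0/16 (74.11.0.0 - 74.11.255.255) does not contain 74.10.244.35
Longest matching prefix is /15 -> interface em8.

em8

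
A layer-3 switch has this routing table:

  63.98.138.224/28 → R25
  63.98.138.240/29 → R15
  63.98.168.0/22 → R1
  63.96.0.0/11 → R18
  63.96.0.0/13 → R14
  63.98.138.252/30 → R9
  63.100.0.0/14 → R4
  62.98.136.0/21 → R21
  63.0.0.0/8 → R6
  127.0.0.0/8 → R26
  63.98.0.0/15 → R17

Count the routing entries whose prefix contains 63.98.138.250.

4

Prefixes containing 63.98.138.250:
  63.0.0.0/8 (63.0.0.0 - 63.255.255.255)
  63.96.0.0/11 (63.96.0.0 - 63.127.255.255)
  63.96.0.0/13 (63.96.0.0 - 63.103.255.255)
  63.98.0.0/15 (63.98.0.0 - 63.99.255.255)
Total matching entries: 4.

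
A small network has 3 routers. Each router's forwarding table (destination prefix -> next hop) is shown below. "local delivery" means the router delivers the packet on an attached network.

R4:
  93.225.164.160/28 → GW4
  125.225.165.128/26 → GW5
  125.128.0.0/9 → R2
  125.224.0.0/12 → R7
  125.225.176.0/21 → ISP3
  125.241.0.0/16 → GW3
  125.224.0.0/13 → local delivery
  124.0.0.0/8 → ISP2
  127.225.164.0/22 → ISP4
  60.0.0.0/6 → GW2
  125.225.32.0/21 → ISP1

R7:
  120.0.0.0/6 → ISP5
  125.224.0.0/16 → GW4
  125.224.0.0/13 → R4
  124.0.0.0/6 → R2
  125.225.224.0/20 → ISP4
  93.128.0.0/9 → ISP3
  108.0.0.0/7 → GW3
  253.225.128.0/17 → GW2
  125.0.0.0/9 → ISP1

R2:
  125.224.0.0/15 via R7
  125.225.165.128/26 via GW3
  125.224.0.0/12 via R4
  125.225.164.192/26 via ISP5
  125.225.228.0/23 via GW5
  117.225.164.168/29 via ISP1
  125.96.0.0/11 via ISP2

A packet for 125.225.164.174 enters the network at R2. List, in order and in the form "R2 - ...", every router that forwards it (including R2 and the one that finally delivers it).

R2 - R7 - R4

At R2: longest match for 125.225.164.174 is 125.224.0.0/15 -> R7
At R7: longest match for 125.225.164.174 is 125.224.0.0/13 -> R4
At R4: longest match for 125.225.164.174 is 125.224.0.0/13 -> local delivery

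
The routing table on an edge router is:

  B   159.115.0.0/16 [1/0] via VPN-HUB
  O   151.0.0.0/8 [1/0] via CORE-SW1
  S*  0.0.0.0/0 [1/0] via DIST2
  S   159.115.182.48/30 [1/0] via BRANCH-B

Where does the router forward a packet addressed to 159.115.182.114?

Routes whose prefix contains 159.115.182.114:
  0.0.0.0/0 (default, matches everything) -> DIST2
  159.115.0.0/16 (159.115.0.0 - 159.115.255.255) -> VPN-HUB
More-specific entries that do NOT match:
  159.115.182.48/30 (159.115.182.48 - 159.115.182.51) does not contain 159.115.182.114
Longest matching prefix is /16 -> next hop VPN-HUB.

VPN-HUB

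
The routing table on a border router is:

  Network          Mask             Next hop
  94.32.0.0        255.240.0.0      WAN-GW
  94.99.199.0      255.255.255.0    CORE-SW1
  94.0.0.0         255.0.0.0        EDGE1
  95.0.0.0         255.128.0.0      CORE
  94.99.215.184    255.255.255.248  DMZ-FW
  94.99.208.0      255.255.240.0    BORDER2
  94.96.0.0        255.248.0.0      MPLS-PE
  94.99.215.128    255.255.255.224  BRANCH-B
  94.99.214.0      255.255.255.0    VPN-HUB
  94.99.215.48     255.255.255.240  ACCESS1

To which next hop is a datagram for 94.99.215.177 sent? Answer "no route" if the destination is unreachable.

Routes whose prefix contains 94.99.215.177:
  94.0.0.0/8 (94.0.0.0 - 94.255.255.255) -> EDGE1
  94.96.0.0/13 (94.96.0.0 - 94.103.255.255) -> MPLS-PE
  94.99.208.0/20 (94.99.208.0 - 94.99.223.255) -> BORDER2
More-specific entries that do NOT match:
  94.99.215.184/29 (94.99.215.184 - 94.99.215.191) does not contain 94.99.215.177
  94.99.215.48/28 (94.99.215.48 - 94.99.215.63) does not contain 94.99.215.177
  94.99.215.128/27 (94.99.215.128 - 94.99.215.159) does not contain 94.99.215.177
  94.99.199.0/24 (94.99.199.0 - 94.99.199.255) does not contain 94.99.215.177
  94.99.214.0/24 (94.99.214.0 - 94.99.214.255) does not contain 94.99.215.177
Longest matching prefix is /20 -> next hop BORDER2.

BORDER2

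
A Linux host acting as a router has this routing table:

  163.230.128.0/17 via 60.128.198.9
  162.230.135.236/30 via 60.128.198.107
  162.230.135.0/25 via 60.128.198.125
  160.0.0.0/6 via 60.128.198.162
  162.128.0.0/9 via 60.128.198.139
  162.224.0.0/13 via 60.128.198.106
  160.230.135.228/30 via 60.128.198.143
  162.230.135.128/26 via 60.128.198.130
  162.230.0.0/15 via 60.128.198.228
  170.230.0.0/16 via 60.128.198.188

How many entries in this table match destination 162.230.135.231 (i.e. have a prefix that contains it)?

Prefixes containing 162.230.135.231:
  160.0.0.0/6 (160.0.0.0 - 163.255.255.255)
  162.128.0.0/9 (162.128.0.0 - 162.255.255.255)
  162.224.0.0/13 (162.224.0.0 - 162.231.255.255)
  162.230.0.0/15 (162.230.0.0 - 162.231.255.255)
Total matching entries: 4.

4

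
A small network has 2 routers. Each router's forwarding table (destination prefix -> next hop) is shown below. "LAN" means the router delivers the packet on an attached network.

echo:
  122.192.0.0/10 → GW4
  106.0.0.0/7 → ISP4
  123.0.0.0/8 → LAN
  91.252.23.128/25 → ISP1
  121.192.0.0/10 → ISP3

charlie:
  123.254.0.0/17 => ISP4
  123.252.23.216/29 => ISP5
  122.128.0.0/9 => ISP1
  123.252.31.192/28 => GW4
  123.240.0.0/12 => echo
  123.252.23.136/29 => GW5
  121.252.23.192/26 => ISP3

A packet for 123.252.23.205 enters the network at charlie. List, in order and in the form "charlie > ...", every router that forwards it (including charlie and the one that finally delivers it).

charlie > echo

At charlie: longest match for 123.252.23.205 is 123.240.0.0/12 -> echo
At echo: longest match for 123.252.23.205 is 123.0.0.0/8 -> LAN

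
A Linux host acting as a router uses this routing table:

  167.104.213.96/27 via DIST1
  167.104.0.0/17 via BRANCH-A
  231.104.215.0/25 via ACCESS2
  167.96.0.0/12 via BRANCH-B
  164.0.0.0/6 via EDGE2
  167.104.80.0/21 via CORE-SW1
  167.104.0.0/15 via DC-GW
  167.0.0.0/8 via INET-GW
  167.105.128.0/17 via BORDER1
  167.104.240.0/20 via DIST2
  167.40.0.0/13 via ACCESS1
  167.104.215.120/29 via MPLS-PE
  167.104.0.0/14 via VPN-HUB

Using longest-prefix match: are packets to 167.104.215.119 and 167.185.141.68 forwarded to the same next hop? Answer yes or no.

167.104.215.119: longest match 167.104.0.0/15 -> DC-GW
167.185.141.68: longest match 167.0.0.0/8 -> INET-GW

no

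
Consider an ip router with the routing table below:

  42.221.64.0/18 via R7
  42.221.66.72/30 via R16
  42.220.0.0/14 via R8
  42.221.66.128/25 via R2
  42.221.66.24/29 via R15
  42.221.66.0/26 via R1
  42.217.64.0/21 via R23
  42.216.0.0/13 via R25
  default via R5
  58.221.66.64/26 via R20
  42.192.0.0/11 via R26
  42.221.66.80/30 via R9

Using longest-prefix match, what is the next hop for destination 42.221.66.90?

Routes whose prefix contains 42.221.66.90:
  0.0.0.0/0 (default, matches everything) -> R5
  42.192.0.0/11 (42.192.0.0 - 42.223.255.255) -> R26
  42.216.0.0/13 (42.216.0.0 - 42.223.255.255) -> R25
  42.220.0.0/14 (42.220.0.0 - 42.223.255.255) -> R8
  42.221.64.0/18 (42.221.64.0 - 42.221.127.255) -> R7
More-specific entries that do NOT match:
  42.221.66.72/30 (42.221.66.72 - 42.221.66.75) does not contain 42.221.66.90
  42.221.66.80/30 (42.221.66.80 - 42.221.66.83) does not contain 42.221.66.90
  42.221.66.24/29 (42.221.66.24 - 42.221.66.31) does not contain 42.221.66.90
  42.221.66.0/26 (42.221.66.0 - 42.221.66.63) does not contain 42.221.66.90
  58.221.66.64/26 (58.221.66.64 - 58.221.66.127) does not contain 42.221.66.90
  42.221.66.128/25 (42.221.66.128 - 42.221.66.255) does not contain 42.221.66.90
  42.217.64.0/21 (42.217.64.0 - 42.217.71.255) does not contain 42.221.66.90
Longest matching prefix is /18 -> next hop R7.

R7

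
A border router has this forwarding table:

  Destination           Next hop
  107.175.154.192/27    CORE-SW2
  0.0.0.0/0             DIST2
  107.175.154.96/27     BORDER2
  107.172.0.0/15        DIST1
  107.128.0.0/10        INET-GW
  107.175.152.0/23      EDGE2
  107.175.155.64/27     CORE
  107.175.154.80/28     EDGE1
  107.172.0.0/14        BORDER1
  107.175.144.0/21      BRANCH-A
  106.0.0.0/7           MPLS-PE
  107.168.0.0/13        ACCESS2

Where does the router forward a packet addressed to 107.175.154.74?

BORDER1

Routes whose prefix contains 107.175.154.74:
  0.0.0.0/0 (default, matches everything) -> DIST2
  106.0.0.0/7 (106.0.0.0 - 107.255.255.255) -> MPLS-PE
  107.128.0.0/10 (107.128.0.0 - 107.191.255.255) -> INET-GW
  107.168.0.0/13 (107.168.0.0 - 107.175.255.255) -> ACCESS2
  107.172.0.0/14 (107.172.0.0 - 107.175.255.255) -> BORDER1
More-specific entries that do NOT match:
  107.175.154.80/28 (107.175.154.80 - 107.175.154.95) does not contain 107.175.154.74
  107.175.154.192/27 (107.175.154.192 - 107.175.154.223) does not contain 107.175.154.74
  107.175.154.96/27 (107.175.154.96 - 107.175.154.127) does not contain 107.175.154.74
  107.175.155.64/27 (107.175.155.64 - 107.175.155.95) does not contain 107.175.154.74
  107.175.152.0/23 (107.175.152.0 - 107.175.153.255) does not contain 107.175.154.74
  107.175.144.0/21 (107.175.144.0 - 107.175.151.255) does not contain 107.175.154.74
  107.172.0.0/15 (107.172.0.0 - 107.173.255.255) does not contain 107.175.154.74
Longest matching prefix is /14 -> next hop BORDER1.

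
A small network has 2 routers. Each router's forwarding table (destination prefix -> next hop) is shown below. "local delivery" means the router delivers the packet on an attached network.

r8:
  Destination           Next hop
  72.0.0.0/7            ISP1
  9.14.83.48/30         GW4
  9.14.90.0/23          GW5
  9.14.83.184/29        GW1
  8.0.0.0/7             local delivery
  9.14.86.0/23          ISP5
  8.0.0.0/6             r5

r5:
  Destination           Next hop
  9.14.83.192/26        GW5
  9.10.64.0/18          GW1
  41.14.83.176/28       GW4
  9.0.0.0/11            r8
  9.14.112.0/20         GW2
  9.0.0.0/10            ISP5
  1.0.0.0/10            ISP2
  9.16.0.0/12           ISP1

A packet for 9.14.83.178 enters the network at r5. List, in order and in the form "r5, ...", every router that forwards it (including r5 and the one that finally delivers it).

At r5: longest match for 9.14.83.178 is 9.0.0.0/11 -> r8
At r8: longest match for 9.14.83.178 is 8.0.0.0/7 -> local delivery

r5, r8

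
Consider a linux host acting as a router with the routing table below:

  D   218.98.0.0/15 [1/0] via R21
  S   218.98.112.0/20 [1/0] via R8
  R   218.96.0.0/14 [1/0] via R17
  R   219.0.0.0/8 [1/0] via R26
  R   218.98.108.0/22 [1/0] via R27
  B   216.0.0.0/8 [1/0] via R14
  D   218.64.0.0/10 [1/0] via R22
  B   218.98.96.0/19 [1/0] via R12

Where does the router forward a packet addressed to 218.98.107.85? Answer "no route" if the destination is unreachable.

R12

Routes whose prefix contains 218.98.107.85:
  218.64.0.0/10 (218.64.0.0 - 218.127.255.255) -> R22
  218.96.0.0/14 (218.96.0.0 - 218.99.255.255) -> R17
  218.98.0.0/15 (218.98.0.0 - 218.99.255.255) -> R21
  218.98.96.0/19 (218.98.96.0 - 218.98.127.255) -> R12
More-specific entries that do NOT match:
  218.98.108.0/22 (218.98.108.0 - 218.98.111.255) does not contain 218.98.107.85
  218.98.112.0/20 (218.98.112.0 - 218.98.127.255) does not contain 218.98.107.85
Longest matching prefix is /19 -> next hop R12.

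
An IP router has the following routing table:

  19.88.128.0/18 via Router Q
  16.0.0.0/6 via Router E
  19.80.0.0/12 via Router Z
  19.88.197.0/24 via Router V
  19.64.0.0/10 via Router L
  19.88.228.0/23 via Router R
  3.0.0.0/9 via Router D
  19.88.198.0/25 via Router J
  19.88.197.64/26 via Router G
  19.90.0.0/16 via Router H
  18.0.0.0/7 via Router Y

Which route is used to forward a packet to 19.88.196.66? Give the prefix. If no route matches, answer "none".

19.80.0.0/12

Entries matching 19.88.196.66:
  16.0.0.0/6 (16.0.0.0 - 19.255.255.255)
  18.0.0.0/7 (18.0.0.0 - 19.255.255.255)
  19.64.0.0/10 (19.64.0.0 - 19.127.255.255)
  19.80.0.0/12 (19.80.0.0 - 19.95.255.255)
Most specific is 19.80.0.0/12.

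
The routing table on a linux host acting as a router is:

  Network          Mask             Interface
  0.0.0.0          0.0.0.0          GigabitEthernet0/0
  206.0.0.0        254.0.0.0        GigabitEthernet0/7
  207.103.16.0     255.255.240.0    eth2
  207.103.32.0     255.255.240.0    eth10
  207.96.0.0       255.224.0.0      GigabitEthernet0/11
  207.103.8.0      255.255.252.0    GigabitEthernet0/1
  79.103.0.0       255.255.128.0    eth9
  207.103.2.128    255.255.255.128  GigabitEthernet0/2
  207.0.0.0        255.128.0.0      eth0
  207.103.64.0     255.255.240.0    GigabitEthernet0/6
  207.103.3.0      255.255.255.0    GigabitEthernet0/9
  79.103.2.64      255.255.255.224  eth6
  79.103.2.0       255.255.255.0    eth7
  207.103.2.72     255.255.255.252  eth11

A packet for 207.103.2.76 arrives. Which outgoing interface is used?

Routes whose prefix contains 207.103.2.76:
  0.0.0.0/0 (default, matches everything) -> GigabitEthernet0/0
  206.0.0.0/7 (206.0.0.0 - 207.255.255.255) -> GigabitEthernet0/7
  207.0.0.0/9 (207.0.0.0 - 207.127.255.255) -> eth0
  207.96.0.0/11 (207.96.0.0 - 207.127.255.255) -> GigabitEthernet0/11
More-specific entries that do NOT match:
  207.103.2.72/30 (207.103.2.72 - 207.103.2.75) does not contain 207.103.2.76
  79.103.2.64/27 (79.103.2.64 - 79.103.2.95) does not contain 207.103.2.76
  207.103.2.128/25 (207.103.2.128 - 207.103.2.255) does not contain 207.103.2.76
  207.103.3.0/24 (207.103.3.0 - 207.103.3.255) does not contain 207.103.2.76
  79.103.2.0/24 (79.103.2.0 - 79.103.2.255) does not contain 207.103.2.76
  207.103.8.0/22 (207.103.8.0 - 207.103.11.255) does not contain 207.103.2.76
  207.103.16.0/20 (207.103.16.0 - 207.103.31.255) does not contain 207.103.2.76
  207.103.32.0/20 (207.103.32.0 - 207.103.47.255) does not contain 207.103.2.76
  207.103.64.0/20 (207.103.64.0 - 207.103.79.255) does not contain 207.103.2.76
  79.103.0.0/17 (79.103.0.0 - 79.103.127.255) does not contain 207.103.2.76
Longest matching prefix is /11 -> interface GigabitEthernet0/11.

GigabitEthernet0/11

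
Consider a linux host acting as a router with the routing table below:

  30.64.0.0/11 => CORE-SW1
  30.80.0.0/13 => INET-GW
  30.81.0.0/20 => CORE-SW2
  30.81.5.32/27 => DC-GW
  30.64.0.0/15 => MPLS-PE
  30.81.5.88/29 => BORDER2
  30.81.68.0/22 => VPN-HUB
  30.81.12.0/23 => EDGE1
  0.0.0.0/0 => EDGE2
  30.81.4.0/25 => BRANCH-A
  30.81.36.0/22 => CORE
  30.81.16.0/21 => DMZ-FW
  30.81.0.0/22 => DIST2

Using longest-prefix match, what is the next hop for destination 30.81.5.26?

Routes whose prefix contains 30.81.5.26:
  0.0.0.0/0 (default, matches everything) -> EDGE2
  30.64.0.0/11 (30.64.0.0 - 30.95.255.255) -> CORE-SW1
  30.80.0.0/13 (30.80.0.0 - 30.87.255.255) -> INET-GW
  30.81.0.0/20 (30.81.0.0 - 30.81.15.255) -> CORE-SW2
More-specific entries that do NOT match:
  30.81.5.88/29 (30.81.5.88 - 30.81.5.95) does not contain 30.81.5.26
  30.81.5.32/27 (30.81.5.32 - 30.81.5.63) does not contain 30.81.5.26
  30.81.4.0/25 (30.81.4.0 - 30.81.4.127) does not contain 30.81.5.26
  30.81.12.0/23 (30.81.12.0 - 30.81.13.255) does not contain 30.81.5.26
  30.81.68.0/22 (30.81.68.0 - 30.81.71.255) does not contain 30.81.5.26
  30.81.36.0/22 (30.81.36.0 - 30.81.39.255) does not contain 30.81.5.26
  30.81.0.0/22 (30.81.0.0 - 30.81.3.255) does not contain 30.81.5.26
  30.81.16.0/21 (30.81.16.0 - 30.81.23.255) does not contain 30.81.5.26
Longest matching prefix is /20 -> next hop CORE-SW2.

CORE-SW2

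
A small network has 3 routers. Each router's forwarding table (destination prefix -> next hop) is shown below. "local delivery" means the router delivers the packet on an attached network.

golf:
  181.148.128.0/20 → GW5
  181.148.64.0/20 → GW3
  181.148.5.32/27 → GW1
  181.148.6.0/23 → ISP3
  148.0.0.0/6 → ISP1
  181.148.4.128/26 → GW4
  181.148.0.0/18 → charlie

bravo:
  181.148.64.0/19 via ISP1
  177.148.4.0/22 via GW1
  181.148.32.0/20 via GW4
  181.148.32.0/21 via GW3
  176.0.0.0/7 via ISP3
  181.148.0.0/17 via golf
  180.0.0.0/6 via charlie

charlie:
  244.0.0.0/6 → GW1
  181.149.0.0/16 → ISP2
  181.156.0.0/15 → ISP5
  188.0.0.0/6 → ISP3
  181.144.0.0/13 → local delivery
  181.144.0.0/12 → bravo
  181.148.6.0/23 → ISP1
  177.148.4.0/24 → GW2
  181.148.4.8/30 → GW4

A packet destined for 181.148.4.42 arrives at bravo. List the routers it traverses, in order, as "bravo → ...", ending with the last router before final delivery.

bravo → golf → charlie

At bravo: longest match for 181.148.4.42 is 181.148.0.0/17 -> golf
At golf: longest match for 181.148.4.42 is 181.148.0.0/18 -> charlie
At charlie: longest match for 181.148.4.42 is 181.144.0.0/13 -> local delivery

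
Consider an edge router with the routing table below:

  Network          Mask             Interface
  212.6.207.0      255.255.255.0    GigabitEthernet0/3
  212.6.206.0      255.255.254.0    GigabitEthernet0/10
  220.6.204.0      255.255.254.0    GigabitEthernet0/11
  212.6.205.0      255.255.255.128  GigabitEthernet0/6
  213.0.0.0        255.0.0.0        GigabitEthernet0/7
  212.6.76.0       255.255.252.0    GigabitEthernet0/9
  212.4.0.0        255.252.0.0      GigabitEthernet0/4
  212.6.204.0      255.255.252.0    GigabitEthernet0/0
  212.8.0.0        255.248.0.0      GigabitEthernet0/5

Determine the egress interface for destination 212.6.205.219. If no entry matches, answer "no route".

GigabitEthernet0/0

Routes whose prefix contains 212.6.205.219:
  212.4.0.0/14 (212.4.0.0 - 212.7.255.255) -> GigabitEthernet0/4
  212.6.204.0/22 (212.6.204.0 - 212.6.207.255) -> GigabitEthernet0/0
More-specific entries that do NOT match:
  212.6.205.0/25 (212.6.205.0 - 212.6.205.127) does not contain 212.6.205.219
  212.6.207.0/24 (212.6.207.0 - 212.6.207.255) does not contain 212.6.205.219
  212.6.206.0/23 (212.6.206.0 - 212.6.207.255) does not contain 212.6.205.219
  220.6.204.0/23 (220.6.204.0 - 220.6.205.255) does not contain 212.6.205.219
Longest matching prefix is /22 -> interface GigabitEthernet0/0.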